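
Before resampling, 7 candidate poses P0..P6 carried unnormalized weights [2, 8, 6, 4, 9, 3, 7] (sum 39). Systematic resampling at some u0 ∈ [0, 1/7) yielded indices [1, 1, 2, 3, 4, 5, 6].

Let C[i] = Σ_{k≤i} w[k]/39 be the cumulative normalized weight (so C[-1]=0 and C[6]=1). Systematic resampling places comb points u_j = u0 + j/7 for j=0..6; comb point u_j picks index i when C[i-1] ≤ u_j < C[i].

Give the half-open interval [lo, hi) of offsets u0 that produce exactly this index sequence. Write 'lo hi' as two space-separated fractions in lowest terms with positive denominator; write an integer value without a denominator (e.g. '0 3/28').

C = [2/39, 10/39, 16/39, 20/39, 29/39, 32/39, 1]
j=0 picked index 1: u0 ∈ [2/39, 10/39)
j=1 picked index 1: u0 ∈ [-25/273, 31/273)
j=2 picked index 2: u0 ∈ [-8/273, 34/273)
j=3 picked index 3: u0 ∈ [-5/273, 23/273)
j=4 picked index 4: u0 ∈ [-16/273, 47/273)
j=5 picked index 5: u0 ∈ [8/273, 29/273)
j=6 picked index 6: u0 ∈ [-10/273, 1/7)
intersection: [2/39, 23/273)

2/39 23/273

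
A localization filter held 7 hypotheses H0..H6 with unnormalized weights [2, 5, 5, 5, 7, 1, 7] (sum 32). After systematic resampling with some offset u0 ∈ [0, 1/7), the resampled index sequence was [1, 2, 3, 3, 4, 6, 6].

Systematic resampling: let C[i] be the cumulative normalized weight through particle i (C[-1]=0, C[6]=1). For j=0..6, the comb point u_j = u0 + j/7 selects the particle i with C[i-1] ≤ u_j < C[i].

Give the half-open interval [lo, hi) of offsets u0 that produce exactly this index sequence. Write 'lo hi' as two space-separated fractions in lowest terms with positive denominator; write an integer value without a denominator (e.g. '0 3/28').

5/56 23/224

C = [1/16, 7/32, 3/8, 17/32, 3/4, 25/32, 1]
j=0 picked index 1: u0 ∈ [1/16, 7/32)
j=1 picked index 2: u0 ∈ [17/224, 13/56)
j=2 picked index 3: u0 ∈ [5/56, 55/224)
j=3 picked index 3: u0 ∈ [-3/56, 23/224)
j=4 picked index 4: u0 ∈ [-9/224, 5/28)
j=5 picked index 6: u0 ∈ [15/224, 2/7)
j=6 picked index 6: u0 ∈ [-17/224, 1/7)
intersection: [5/56, 23/224)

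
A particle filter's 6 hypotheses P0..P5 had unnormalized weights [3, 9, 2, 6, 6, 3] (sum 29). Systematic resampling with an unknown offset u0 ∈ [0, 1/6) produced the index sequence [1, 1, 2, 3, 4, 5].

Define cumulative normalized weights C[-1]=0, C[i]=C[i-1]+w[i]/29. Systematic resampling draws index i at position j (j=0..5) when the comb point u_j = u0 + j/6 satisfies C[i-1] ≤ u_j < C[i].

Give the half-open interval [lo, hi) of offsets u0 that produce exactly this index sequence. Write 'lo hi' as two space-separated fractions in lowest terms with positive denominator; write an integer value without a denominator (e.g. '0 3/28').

3/29 13/87

C = [3/29, 12/29, 14/29, 20/29, 26/29, 1]
j=0 picked index 1: u0 ∈ [3/29, 12/29)
j=1 picked index 1: u0 ∈ [-11/174, 43/174)
j=2 picked index 2: u0 ∈ [7/87, 13/87)
j=3 picked index 3: u0 ∈ [-1/58, 11/58)
j=4 picked index 4: u0 ∈ [2/87, 20/87)
j=5 picked index 5: u0 ∈ [11/174, 1/6)
intersection: [3/29, 13/87)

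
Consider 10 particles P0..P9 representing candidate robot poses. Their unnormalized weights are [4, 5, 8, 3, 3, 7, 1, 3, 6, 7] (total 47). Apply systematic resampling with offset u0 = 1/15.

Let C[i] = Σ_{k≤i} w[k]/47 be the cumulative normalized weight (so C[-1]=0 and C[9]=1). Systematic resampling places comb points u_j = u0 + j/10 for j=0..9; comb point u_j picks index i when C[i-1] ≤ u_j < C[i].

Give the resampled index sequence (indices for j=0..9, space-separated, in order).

C = [4/47, 9/47, 17/47, 20/47, 23/47, 30/47, 31/47, 34/47, 40/47, 1]
j=0: u_0=1/15 ∈ [0, 4/47) → index 0
j=1: u_1=1/6 ∈ [4/47, 9/47) → index 1
j=2: u_2=4/15 ∈ [9/47, 17/47) → index 2
j=3: u_3=11/30 ∈ [17/47, 20/47) → index 3
j=4: u_4=7/15 ∈ [20/47, 23/47) → index 4
j=5: u_5=17/30 ∈ [23/47, 30/47) → index 5
j=6: u_6=2/3 ∈ [31/47, 34/47) → index 7
j=7: u_7=23/30 ∈ [34/47, 40/47) → index 8
j=8: u_8=13/15 ∈ [40/47, 1) → index 9
j=9: u_9=29/30 ∈ [40/47, 1) → index 9

0 1 2 3 4 5 7 8 9 9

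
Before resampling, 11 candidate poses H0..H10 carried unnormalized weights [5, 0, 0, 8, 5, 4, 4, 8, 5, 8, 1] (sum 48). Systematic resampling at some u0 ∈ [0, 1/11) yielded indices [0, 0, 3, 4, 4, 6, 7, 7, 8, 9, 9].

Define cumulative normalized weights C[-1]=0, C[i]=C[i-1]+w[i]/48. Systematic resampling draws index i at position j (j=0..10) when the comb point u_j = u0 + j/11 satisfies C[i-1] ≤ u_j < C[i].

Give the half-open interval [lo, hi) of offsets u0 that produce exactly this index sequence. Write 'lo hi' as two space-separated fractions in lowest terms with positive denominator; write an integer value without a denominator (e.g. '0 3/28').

1/264 1/88

C = [5/48, 5/48, 5/48, 13/48, 3/8, 11/24, 13/24, 17/24, 13/16, 47/48, 1]
j=0 picked index 0: u0 ∈ [0, 5/48)
j=1 picked index 0: u0 ∈ [-1/11, 7/528)
j=2 picked index 3: u0 ∈ [-41/528, 47/528)
j=3 picked index 4: u0 ∈ [-1/528, 9/88)
j=4 picked index 4: u0 ∈ [-49/528, 1/88)
j=5 picked index 6: u0 ∈ [1/264, 23/264)
j=6 picked index 7: u0 ∈ [-1/264, 43/264)
j=7 picked index 7: u0 ∈ [-25/264, 19/264)
j=8 picked index 8: u0 ∈ [-5/264, 15/176)
j=9 picked index 9: u0 ∈ [-1/176, 85/528)
j=10 picked index 9: u0 ∈ [-17/176, 37/528)
intersection: [1/264, 1/88)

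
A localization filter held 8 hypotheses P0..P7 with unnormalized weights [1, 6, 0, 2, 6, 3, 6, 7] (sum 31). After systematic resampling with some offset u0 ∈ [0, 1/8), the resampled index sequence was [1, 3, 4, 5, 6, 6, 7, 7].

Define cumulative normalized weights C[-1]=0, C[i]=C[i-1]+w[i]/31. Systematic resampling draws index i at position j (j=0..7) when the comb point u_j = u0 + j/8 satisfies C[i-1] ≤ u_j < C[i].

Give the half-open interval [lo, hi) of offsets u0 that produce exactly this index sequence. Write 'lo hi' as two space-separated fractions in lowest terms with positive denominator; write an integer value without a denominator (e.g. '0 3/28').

27/248 1/8

C = [1/31, 7/31, 7/31, 9/31, 15/31, 18/31, 24/31, 1]
j=0 picked index 1: u0 ∈ [1/31, 7/31)
j=1 picked index 3: u0 ∈ [25/248, 41/248)
j=2 picked index 4: u0 ∈ [5/124, 29/124)
j=3 picked index 5: u0 ∈ [27/248, 51/248)
j=4 picked index 6: u0 ∈ [5/62, 17/62)
j=5 picked index 6: u0 ∈ [-11/248, 37/248)
j=6 picked index 7: u0 ∈ [3/124, 1/4)
j=7 picked index 7: u0 ∈ [-25/248, 1/8)
intersection: [27/248, 1/8)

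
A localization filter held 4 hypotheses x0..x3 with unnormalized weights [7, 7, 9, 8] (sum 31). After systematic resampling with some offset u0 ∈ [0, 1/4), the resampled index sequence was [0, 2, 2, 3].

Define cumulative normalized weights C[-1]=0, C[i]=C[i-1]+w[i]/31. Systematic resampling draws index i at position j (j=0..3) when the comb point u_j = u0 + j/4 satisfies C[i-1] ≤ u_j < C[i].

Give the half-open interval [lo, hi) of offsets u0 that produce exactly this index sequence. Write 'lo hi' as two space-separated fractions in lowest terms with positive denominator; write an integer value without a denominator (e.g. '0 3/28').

25/124 7/31

C = [7/31, 14/31, 23/31, 1]
j=0 picked index 0: u0 ∈ [0, 7/31)
j=1 picked index 2: u0 ∈ [25/124, 61/124)
j=2 picked index 2: u0 ∈ [-3/62, 15/62)
j=3 picked index 3: u0 ∈ [-1/124, 1/4)
intersection: [25/124, 7/31)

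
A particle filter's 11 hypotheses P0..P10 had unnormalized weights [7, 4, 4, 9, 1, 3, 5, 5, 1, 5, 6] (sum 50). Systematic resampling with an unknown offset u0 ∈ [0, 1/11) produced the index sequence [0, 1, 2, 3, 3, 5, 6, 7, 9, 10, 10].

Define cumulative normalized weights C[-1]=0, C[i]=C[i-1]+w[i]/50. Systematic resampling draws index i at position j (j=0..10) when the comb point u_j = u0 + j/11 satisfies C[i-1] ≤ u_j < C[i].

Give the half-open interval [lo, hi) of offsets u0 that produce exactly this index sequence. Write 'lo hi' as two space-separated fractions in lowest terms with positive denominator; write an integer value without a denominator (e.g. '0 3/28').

17/275 1/11

C = [7/50, 11/50, 3/10, 12/25, 1/2, 14/25, 33/50, 19/25, 39/50, 22/25, 1]
j=0 picked index 0: u0 ∈ [0, 7/50)
j=1 picked index 1: u0 ∈ [27/550, 71/550)
j=2 picked index 2: u0 ∈ [21/550, 13/110)
j=3 picked index 3: u0 ∈ [3/110, 57/275)
j=4 picked index 3: u0 ∈ [-7/110, 32/275)
j=5 picked index 5: u0 ∈ [1/22, 29/275)
j=6 picked index 6: u0 ∈ [4/275, 63/550)
j=7 picked index 7: u0 ∈ [13/550, 34/275)
j=8 picked index 9: u0 ∈ [29/550, 42/275)
j=9 picked index 10: u0 ∈ [17/275, 2/11)
j=10 picked index 10: u0 ∈ [-8/275, 1/11)
intersection: [17/275, 1/11)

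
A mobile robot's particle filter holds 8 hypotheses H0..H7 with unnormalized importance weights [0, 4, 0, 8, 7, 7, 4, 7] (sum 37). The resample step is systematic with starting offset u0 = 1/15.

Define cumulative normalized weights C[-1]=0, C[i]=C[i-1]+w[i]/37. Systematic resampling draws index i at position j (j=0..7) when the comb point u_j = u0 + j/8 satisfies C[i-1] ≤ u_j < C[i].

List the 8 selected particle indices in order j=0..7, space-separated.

C = [0, 4/37, 4/37, 12/37, 19/37, 26/37, 30/37, 1]
j=0: u_0=1/15 ∈ [0, 4/37) → index 1
j=1: u_1=23/120 ∈ [4/37, 12/37) → index 3
j=2: u_2=19/60 ∈ [4/37, 12/37) → index 3
j=3: u_3=53/120 ∈ [12/37, 19/37) → index 4
j=4: u_4=17/30 ∈ [19/37, 26/37) → index 5
j=5: u_5=83/120 ∈ [19/37, 26/37) → index 5
j=6: u_6=49/60 ∈ [30/37, 1) → index 7
j=7: u_7=113/120 ∈ [30/37, 1) → index 7

1 3 3 4 5 5 7 7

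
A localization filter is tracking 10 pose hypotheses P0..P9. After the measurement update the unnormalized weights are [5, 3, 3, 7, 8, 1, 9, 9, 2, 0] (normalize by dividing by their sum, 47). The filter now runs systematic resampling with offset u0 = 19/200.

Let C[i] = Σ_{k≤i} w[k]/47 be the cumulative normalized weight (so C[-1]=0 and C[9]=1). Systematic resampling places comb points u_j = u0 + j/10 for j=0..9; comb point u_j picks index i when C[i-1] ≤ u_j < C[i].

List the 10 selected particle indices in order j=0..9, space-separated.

0 2 3 4 4 6 6 7 7 8

C = [5/47, 8/47, 11/47, 18/47, 26/47, 27/47, 36/47, 45/47, 1, 1]
j=0: u_0=19/200 ∈ [0, 5/47) → index 0
j=1: u_1=39/200 ∈ [8/47, 11/47) → index 2
j=2: u_2=59/200 ∈ [11/47, 18/47) → index 3
j=3: u_3=79/200 ∈ [18/47, 26/47) → index 4
j=4: u_4=99/200 ∈ [18/47, 26/47) → index 4
j=5: u_5=119/200 ∈ [27/47, 36/47) → index 6
j=6: u_6=139/200 ∈ [27/47, 36/47) → index 6
j=7: u_7=159/200 ∈ [36/47, 45/47) → index 7
j=8: u_8=179/200 ∈ [36/47, 45/47) → index 7
j=9: u_9=199/200 ∈ [45/47, 1) → index 8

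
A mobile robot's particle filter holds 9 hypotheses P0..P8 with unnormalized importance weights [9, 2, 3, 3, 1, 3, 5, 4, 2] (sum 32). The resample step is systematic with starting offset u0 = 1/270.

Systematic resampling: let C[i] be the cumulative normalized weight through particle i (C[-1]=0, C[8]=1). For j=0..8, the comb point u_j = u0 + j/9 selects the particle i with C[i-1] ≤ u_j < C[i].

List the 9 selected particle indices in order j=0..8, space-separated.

C = [9/32, 11/32, 7/16, 17/32, 9/16, 21/32, 13/16, 15/16, 1]
j=0: u_0=1/270 ∈ [0, 9/32) → index 0
j=1: u_1=31/270 ∈ [0, 9/32) → index 0
j=2: u_2=61/270 ∈ [0, 9/32) → index 0
j=3: u_3=91/270 ∈ [9/32, 11/32) → index 1
j=4: u_4=121/270 ∈ [7/16, 17/32) → index 3
j=5: u_5=151/270 ∈ [17/32, 9/16) → index 4
j=6: u_6=181/270 ∈ [21/32, 13/16) → index 6
j=7: u_7=211/270 ∈ [21/32, 13/16) → index 6
j=8: u_8=241/270 ∈ [13/16, 15/16) → index 7

0 0 0 1 3 4 6 6 7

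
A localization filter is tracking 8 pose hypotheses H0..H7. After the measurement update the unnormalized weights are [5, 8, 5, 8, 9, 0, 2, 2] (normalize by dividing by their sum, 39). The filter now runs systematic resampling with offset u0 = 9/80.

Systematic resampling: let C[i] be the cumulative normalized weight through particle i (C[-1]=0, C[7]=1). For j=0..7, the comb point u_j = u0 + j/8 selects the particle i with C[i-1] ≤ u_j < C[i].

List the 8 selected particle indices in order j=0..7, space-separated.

C = [5/39, 1/3, 6/13, 2/3, 35/39, 35/39, 37/39, 1]
j=0: u_0=9/80 ∈ [0, 5/39) → index 0
j=1: u_1=19/80 ∈ [5/39, 1/3) → index 1
j=2: u_2=29/80 ∈ [1/3, 6/13) → index 2
j=3: u_3=39/80 ∈ [6/13, 2/3) → index 3
j=4: u_4=49/80 ∈ [6/13, 2/3) → index 3
j=5: u_5=59/80 ∈ [2/3, 35/39) → index 4
j=6: u_6=69/80 ∈ [2/3, 35/39) → index 4
j=7: u_7=79/80 ∈ [37/39, 1) → index 7

0 1 2 3 3 4 4 7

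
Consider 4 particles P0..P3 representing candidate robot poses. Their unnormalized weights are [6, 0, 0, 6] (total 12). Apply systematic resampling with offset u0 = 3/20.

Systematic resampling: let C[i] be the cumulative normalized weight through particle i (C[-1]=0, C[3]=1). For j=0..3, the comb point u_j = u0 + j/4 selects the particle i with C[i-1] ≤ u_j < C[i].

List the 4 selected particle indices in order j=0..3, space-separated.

0 0 3 3

C = [1/2, 1/2, 1/2, 1]
j=0: u_0=3/20 ∈ [0, 1/2) → index 0
j=1: u_1=2/5 ∈ [0, 1/2) → index 0
j=2: u_2=13/20 ∈ [1/2, 1) → index 3
j=3: u_3=9/10 ∈ [1/2, 1) → index 3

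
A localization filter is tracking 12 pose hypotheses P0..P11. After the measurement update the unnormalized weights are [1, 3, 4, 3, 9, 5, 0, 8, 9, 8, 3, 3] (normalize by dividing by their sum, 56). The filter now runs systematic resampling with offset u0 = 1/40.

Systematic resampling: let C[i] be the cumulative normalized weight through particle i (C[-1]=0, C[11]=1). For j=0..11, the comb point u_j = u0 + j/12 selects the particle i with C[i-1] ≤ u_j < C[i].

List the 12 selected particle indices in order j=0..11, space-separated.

C = [1/56, 1/14, 1/7, 11/56, 5/14, 25/56, 25/56, 33/56, 3/4, 25/28, 53/56, 1]
j=0: u_0=1/40 ∈ [1/56, 1/14) → index 1
j=1: u_1=13/120 ∈ [1/14, 1/7) → index 2
j=2: u_2=23/120 ∈ [1/7, 11/56) → index 3
j=3: u_3=11/40 ∈ [11/56, 5/14) → index 4
j=4: u_4=43/120 ∈ [5/14, 25/56) → index 5
j=5: u_5=53/120 ∈ [5/14, 25/56) → index 5
j=6: u_6=21/40 ∈ [25/56, 33/56) → index 7
j=7: u_7=73/120 ∈ [33/56, 3/4) → index 8
j=8: u_8=83/120 ∈ [33/56, 3/4) → index 8
j=9: u_9=31/40 ∈ [3/4, 25/28) → index 9
j=10: u_10=103/120 ∈ [3/4, 25/28) → index 9
j=11: u_11=113/120 ∈ [25/28, 53/56) → index 10

1 2 3 4 5 5 7 8 8 9 9 10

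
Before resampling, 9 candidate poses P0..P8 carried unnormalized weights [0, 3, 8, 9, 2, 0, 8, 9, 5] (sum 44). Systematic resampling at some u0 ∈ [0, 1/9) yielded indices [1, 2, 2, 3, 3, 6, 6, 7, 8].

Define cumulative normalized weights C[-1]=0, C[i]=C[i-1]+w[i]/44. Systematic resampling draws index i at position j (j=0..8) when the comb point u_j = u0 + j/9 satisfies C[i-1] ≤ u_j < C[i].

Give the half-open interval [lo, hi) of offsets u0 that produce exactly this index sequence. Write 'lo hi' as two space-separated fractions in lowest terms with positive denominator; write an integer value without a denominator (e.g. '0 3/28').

0 1/99

C = [0, 3/44, 1/4, 5/11, 1/2, 1/2, 15/22, 39/44, 1]
j=0 picked index 1: u0 ∈ [0, 3/44)
j=1 picked index 2: u0 ∈ [-17/396, 5/36)
j=2 picked index 2: u0 ∈ [-61/396, 1/36)
j=3 picked index 3: u0 ∈ [-1/12, 4/33)
j=4 picked index 3: u0 ∈ [-7/36, 1/99)
j=5 picked index 6: u0 ∈ [-1/18, 25/198)
j=6 picked index 6: u0 ∈ [-1/6, 1/66)
j=7 picked index 7: u0 ∈ [-19/198, 43/396)
j=8 picked index 8: u0 ∈ [-1/396, 1/9)
intersection: [0, 1/99)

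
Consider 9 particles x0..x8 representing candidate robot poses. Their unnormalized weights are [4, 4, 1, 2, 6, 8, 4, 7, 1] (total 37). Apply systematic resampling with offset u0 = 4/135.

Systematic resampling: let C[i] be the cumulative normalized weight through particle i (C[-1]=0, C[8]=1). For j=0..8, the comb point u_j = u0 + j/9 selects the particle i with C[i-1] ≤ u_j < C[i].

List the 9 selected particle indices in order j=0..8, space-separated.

C = [4/37, 8/37, 9/37, 11/37, 17/37, 25/37, 29/37, 36/37, 1]
j=0: u_0=4/135 ∈ [0, 4/37) → index 0
j=1: u_1=19/135 ∈ [4/37, 8/37) → index 1
j=2: u_2=34/135 ∈ [9/37, 11/37) → index 3
j=3: u_3=49/135 ∈ [11/37, 17/37) → index 4
j=4: u_4=64/135 ∈ [17/37, 25/37) → index 5
j=5: u_5=79/135 ∈ [17/37, 25/37) → index 5
j=6: u_6=94/135 ∈ [25/37, 29/37) → index 6
j=7: u_7=109/135 ∈ [29/37, 36/37) → index 7
j=8: u_8=124/135 ∈ [29/37, 36/37) → index 7

0 1 3 4 5 5 6 7 7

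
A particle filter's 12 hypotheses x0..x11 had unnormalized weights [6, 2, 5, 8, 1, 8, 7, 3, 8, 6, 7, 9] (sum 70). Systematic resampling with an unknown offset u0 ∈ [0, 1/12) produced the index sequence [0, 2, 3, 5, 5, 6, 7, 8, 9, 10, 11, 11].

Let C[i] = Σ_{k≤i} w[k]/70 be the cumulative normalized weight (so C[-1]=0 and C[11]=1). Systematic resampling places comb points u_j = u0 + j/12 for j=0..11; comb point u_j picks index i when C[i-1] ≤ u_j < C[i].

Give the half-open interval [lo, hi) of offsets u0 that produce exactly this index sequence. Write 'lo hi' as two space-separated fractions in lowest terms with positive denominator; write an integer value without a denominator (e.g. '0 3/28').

C = [3/35, 4/35, 13/70, 3/10, 11/35, 3/7, 37/70, 4/7, 24/35, 27/35, 61/70, 1]
j=0 picked index 0: u0 ∈ [0, 3/35)
j=1 picked index 2: u0 ∈ [13/420, 43/420)
j=2 picked index 3: u0 ∈ [2/105, 2/15)
j=3 picked index 5: u0 ∈ [9/140, 5/28)
j=4 picked index 5: u0 ∈ [-2/105, 2/21)
j=5 picked index 6: u0 ∈ [1/84, 47/420)
j=6 picked index 7: u0 ∈ [1/35, 1/14)
j=7 picked index 8: u0 ∈ [-1/84, 43/420)
j=8 picked index 9: u0 ∈ [2/105, 11/105)
j=9 picked index 10: u0 ∈ [3/140, 17/140)
j=10 picked index 11: u0 ∈ [4/105, 1/6)
j=11 picked index 11: u0 ∈ [-19/420, 1/12)
intersection: [9/140, 1/14)

9/140 1/14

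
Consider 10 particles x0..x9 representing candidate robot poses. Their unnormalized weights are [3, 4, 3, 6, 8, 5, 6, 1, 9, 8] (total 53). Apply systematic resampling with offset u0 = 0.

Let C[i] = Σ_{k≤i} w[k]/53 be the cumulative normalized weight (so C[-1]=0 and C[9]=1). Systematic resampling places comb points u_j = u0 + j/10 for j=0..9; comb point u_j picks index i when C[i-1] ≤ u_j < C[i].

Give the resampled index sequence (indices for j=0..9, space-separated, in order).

0 1 3 3 4 5 6 8 8 9

C = [3/53, 7/53, 10/53, 16/53, 24/53, 29/53, 35/53, 36/53, 45/53, 1]
j=0: u_0=0 ∈ [0, 3/53) → index 0
j=1: u_1=1/10 ∈ [3/53, 7/53) → index 1
j=2: u_2=1/5 ∈ [10/53, 16/53) → index 3
j=3: u_3=3/10 ∈ [10/53, 16/53) → index 3
j=4: u_4=2/5 ∈ [16/53, 24/53) → index 4
j=5: u_5=1/2 ∈ [24/53, 29/53) → index 5
j=6: u_6=3/5 ∈ [29/53, 35/53) → index 6
j=7: u_7=7/10 ∈ [36/53, 45/53) → index 8
j=8: u_8=4/5 ∈ [36/53, 45/53) → index 8
j=9: u_9=9/10 ∈ [45/53, 1) → index 9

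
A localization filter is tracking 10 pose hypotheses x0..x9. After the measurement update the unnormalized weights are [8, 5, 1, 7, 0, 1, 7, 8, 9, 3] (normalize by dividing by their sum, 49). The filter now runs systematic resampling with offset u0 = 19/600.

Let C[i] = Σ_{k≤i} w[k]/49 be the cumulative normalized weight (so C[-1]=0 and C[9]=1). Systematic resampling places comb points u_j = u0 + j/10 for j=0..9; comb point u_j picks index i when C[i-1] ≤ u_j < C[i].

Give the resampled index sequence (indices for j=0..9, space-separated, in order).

C = [8/49, 13/49, 2/7, 3/7, 3/7, 22/49, 29/49, 37/49, 46/49, 1]
j=0: u_0=19/600 ∈ [0, 8/49) → index 0
j=1: u_1=79/600 ∈ [0, 8/49) → index 0
j=2: u_2=139/600 ∈ [8/49, 13/49) → index 1
j=3: u_3=199/600 ∈ [2/7, 3/7) → index 3
j=4: u_4=259/600 ∈ [3/7, 22/49) → index 5
j=5: u_5=319/600 ∈ [22/49, 29/49) → index 6
j=6: u_6=379/600 ∈ [29/49, 37/49) → index 7
j=7: u_7=439/600 ∈ [29/49, 37/49) → index 7
j=8: u_8=499/600 ∈ [37/49, 46/49) → index 8
j=9: u_9=559/600 ∈ [37/49, 46/49) → index 8

0 0 1 3 5 6 7 7 8 8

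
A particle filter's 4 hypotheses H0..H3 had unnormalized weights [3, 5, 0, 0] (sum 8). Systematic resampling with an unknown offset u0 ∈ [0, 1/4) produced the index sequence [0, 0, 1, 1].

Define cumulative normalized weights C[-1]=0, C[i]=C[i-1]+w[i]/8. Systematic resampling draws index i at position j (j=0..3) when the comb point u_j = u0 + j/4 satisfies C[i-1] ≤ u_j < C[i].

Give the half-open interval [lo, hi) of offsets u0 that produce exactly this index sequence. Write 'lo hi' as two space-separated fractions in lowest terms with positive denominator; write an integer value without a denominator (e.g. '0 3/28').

C = [3/8, 1, 1, 1]
j=0 picked index 0: u0 ∈ [0, 3/8)
j=1 picked index 0: u0 ∈ [-1/4, 1/8)
j=2 picked index 1: u0 ∈ [-1/8, 1/2)
j=3 picked index 1: u0 ∈ [-3/8, 1/4)
intersection: [0, 1/8)

0 1/8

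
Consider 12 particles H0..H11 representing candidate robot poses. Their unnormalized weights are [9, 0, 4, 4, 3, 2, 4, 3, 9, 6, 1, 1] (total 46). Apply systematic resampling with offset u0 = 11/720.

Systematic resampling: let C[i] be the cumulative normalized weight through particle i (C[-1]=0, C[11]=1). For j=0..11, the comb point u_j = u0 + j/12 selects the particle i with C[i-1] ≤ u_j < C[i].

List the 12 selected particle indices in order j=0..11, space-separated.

0 0 0 2 3 4 6 7 8 8 9 9

C = [9/46, 9/46, 13/46, 17/46, 10/23, 11/23, 13/23, 29/46, 19/23, 22/23, 45/46, 1]
j=0: u_0=11/720 ∈ [0, 9/46) → index 0
j=1: u_1=71/720 ∈ [0, 9/46) → index 0
j=2: u_2=131/720 ∈ [0, 9/46) → index 0
j=3: u_3=191/720 ∈ [9/46, 13/46) → index 2
j=4: u_4=251/720 ∈ [13/46, 17/46) → index 3
j=5: u_5=311/720 ∈ [17/46, 10/23) → index 4
j=6: u_6=371/720 ∈ [11/23, 13/23) → index 6
j=7: u_7=431/720 ∈ [13/23, 29/46) → index 7
j=8: u_8=491/720 ∈ [29/46, 19/23) → index 8
j=9: u_9=551/720 ∈ [29/46, 19/23) → index 8
j=10: u_10=611/720 ∈ [19/23, 22/23) → index 9
j=11: u_11=671/720 ∈ [19/23, 22/23) → index 9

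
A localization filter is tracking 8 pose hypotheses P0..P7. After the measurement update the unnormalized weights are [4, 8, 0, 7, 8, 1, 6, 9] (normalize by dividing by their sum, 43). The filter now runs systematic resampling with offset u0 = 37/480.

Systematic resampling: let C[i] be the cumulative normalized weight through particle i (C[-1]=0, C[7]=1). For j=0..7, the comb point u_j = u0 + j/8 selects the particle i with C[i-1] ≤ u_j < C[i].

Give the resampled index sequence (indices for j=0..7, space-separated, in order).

0 1 3 4 4 6 7 7

C = [4/43, 12/43, 12/43, 19/43, 27/43, 28/43, 34/43, 1]
j=0: u_0=37/480 ∈ [0, 4/43) → index 0
j=1: u_1=97/480 ∈ [4/43, 12/43) → index 1
j=2: u_2=157/480 ∈ [12/43, 19/43) → index 3
j=3: u_3=217/480 ∈ [19/43, 27/43) → index 4
j=4: u_4=277/480 ∈ [19/43, 27/43) → index 4
j=5: u_5=337/480 ∈ [28/43, 34/43) → index 6
j=6: u_6=397/480 ∈ [34/43, 1) → index 7
j=7: u_7=457/480 ∈ [34/43, 1) → index 7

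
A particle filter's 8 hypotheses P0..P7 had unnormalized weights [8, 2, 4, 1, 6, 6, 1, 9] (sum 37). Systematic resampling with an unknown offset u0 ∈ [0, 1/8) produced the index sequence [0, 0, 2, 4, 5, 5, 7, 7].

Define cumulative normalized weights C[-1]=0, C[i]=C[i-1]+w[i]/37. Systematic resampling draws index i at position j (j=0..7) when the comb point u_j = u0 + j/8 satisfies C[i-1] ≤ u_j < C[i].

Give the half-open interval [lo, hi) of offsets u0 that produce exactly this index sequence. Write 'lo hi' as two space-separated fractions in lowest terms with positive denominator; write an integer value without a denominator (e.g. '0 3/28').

C = [8/37, 10/37, 14/37, 15/37, 21/37, 27/37, 28/37, 1]
j=0 picked index 0: u0 ∈ [0, 8/37)
j=1 picked index 0: u0 ∈ [-1/8, 27/296)
j=2 picked index 2: u0 ∈ [3/148, 19/148)
j=3 picked index 4: u0 ∈ [9/296, 57/296)
j=4 picked index 5: u0 ∈ [5/74, 17/74)
j=5 picked index 5: u0 ∈ [-17/296, 31/296)
j=6 picked index 7: u0 ∈ [1/148, 1/4)
j=7 picked index 7: u0 ∈ [-35/296, 1/8)
intersection: [5/74, 27/296)

5/74 27/296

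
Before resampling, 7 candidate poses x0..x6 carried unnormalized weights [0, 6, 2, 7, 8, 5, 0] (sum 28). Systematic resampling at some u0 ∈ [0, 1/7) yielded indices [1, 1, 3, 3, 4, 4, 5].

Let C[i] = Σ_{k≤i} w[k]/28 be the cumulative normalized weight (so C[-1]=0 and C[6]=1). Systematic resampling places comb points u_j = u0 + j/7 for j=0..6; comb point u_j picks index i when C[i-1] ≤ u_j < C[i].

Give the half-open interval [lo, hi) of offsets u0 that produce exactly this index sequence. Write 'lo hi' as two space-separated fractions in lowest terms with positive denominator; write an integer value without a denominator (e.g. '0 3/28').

C = [0, 3/14, 2/7, 15/28, 23/28, 1, 1]
j=0 picked index 1: u0 ∈ [0, 3/14)
j=1 picked index 1: u0 ∈ [-1/7, 1/14)
j=2 picked index 3: u0 ∈ [0, 1/4)
j=3 picked index 3: u0 ∈ [-1/7, 3/28)
j=4 picked index 4: u0 ∈ [-1/28, 1/4)
j=5 picked index 4: u0 ∈ [-5/28, 3/28)
j=6 picked index 5: u0 ∈ [-1/28, 1/7)
intersection: [0, 1/14)

0 1/14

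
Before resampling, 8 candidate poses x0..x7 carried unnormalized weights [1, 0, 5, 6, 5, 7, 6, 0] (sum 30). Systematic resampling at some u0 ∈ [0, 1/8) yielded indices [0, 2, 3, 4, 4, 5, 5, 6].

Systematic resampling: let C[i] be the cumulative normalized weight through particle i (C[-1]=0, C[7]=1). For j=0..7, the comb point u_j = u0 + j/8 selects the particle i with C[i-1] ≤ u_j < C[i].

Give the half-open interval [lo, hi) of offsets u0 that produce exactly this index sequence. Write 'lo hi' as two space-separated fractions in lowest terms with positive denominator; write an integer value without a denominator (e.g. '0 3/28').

1/40 1/30

C = [1/30, 1/30, 1/5, 2/5, 17/30, 4/5, 1, 1]
j=0 picked index 0: u0 ∈ [0, 1/30)
j=1 picked index 2: u0 ∈ [-11/120, 3/40)
j=2 picked index 3: u0 ∈ [-1/20, 3/20)
j=3 picked index 4: u0 ∈ [1/40, 23/120)
j=4 picked index 4: u0 ∈ [-1/10, 1/15)
j=5 picked index 5: u0 ∈ [-7/120, 7/40)
j=6 picked index 5: u0 ∈ [-11/60, 1/20)
j=7 picked index 6: u0 ∈ [-3/40, 1/8)
intersection: [1/40, 1/30)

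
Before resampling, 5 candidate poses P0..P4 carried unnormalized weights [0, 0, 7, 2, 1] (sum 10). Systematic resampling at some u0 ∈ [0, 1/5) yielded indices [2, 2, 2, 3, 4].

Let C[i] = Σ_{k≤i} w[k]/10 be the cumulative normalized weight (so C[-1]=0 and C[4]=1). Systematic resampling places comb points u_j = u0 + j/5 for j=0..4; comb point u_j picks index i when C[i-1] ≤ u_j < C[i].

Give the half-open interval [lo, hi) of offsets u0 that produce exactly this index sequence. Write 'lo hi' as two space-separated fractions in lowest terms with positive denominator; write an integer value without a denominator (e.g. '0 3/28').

1/10 1/5

C = [0, 0, 7/10, 9/10, 1]
j=0 picked index 2: u0 ∈ [0, 7/10)
j=1 picked index 2: u0 ∈ [-1/5, 1/2)
j=2 picked index 2: u0 ∈ [-2/5, 3/10)
j=3 picked index 3: u0 ∈ [1/10, 3/10)
j=4 picked index 4: u0 ∈ [1/10, 1/5)
intersection: [1/10, 1/5)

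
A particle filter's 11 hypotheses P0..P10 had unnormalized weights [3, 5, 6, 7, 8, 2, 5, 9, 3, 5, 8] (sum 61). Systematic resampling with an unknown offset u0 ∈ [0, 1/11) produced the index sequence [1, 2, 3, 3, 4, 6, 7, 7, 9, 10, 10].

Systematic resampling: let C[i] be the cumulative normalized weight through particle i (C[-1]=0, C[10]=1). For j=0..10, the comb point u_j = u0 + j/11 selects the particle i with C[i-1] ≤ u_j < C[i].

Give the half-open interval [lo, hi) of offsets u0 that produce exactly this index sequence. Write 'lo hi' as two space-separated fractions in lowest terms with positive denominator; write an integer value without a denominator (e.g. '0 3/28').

C = [3/61, 8/61, 14/61, 21/61, 29/61, 31/61, 36/61, 45/61, 48/61, 53/61, 1]
j=0 picked index 1: u0 ∈ [3/61, 8/61)
j=1 picked index 2: u0 ∈ [27/671, 93/671)
j=2 picked index 3: u0 ∈ [32/671, 109/671)
j=3 picked index 3: u0 ∈ [-29/671, 48/671)
j=4 picked index 4: u0 ∈ [-13/671, 75/671)
j=5 picked index 6: u0 ∈ [36/671, 91/671)
j=6 picked index 7: u0 ∈ [30/671, 129/671)
j=7 picked index 7: u0 ∈ [-31/671, 68/671)
j=8 picked index 9: u0 ∈ [40/671, 95/671)
j=9 picked index 10: u0 ∈ [34/671, 2/11)
j=10 picked index 10: u0 ∈ [-27/671, 1/11)
intersection: [40/671, 48/671)

40/671 48/671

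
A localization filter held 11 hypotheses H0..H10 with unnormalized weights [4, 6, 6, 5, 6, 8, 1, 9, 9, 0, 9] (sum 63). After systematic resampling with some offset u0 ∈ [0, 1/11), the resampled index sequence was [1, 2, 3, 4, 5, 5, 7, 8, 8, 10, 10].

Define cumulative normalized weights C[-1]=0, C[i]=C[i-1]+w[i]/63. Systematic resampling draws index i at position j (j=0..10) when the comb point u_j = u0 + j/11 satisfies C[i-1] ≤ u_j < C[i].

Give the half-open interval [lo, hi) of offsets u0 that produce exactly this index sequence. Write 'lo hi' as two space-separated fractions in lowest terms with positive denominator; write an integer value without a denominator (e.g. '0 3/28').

6/77 1/11

C = [4/63, 10/63, 16/63, 1/3, 3/7, 5/9, 4/7, 5/7, 6/7, 6/7, 1]
j=0 picked index 1: u0 ∈ [4/63, 10/63)
j=1 picked index 2: u0 ∈ [47/693, 113/693)
j=2 picked index 3: u0 ∈ [50/693, 5/33)
j=3 picked index 4: u0 ∈ [2/33, 12/77)
j=4 picked index 5: u0 ∈ [5/77, 19/99)
j=5 picked index 5: u0 ∈ [-2/77, 10/99)
j=6 picked index 7: u0 ∈ [2/77, 13/77)
j=7 picked index 8: u0 ∈ [6/77, 17/77)
j=8 picked index 8: u0 ∈ [-1/77, 10/77)
j=9 picked index 10: u0 ∈ [3/77, 2/11)
j=10 picked index 10: u0 ∈ [-4/77, 1/11)
intersection: [6/77, 1/11)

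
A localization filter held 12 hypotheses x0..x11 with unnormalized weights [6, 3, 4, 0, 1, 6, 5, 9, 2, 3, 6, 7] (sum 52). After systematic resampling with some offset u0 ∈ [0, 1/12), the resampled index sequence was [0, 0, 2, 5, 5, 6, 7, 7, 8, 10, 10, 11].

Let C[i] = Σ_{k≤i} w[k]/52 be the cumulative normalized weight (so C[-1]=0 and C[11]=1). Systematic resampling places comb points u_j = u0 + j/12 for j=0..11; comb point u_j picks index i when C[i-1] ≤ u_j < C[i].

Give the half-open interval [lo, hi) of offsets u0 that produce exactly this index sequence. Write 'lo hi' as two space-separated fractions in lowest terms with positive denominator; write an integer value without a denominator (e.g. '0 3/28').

1/52 1/39

C = [3/26, 9/52, 1/4, 1/4, 7/26, 5/13, 25/52, 17/26, 9/13, 3/4, 45/52, 1]
j=0 picked index 0: u0 ∈ [0, 3/26)
j=1 picked index 0: u0 ∈ [-1/12, 5/156)
j=2 picked index 2: u0 ∈ [1/156, 1/12)
j=3 picked index 5: u0 ∈ [1/52, 7/52)
j=4 picked index 5: u0 ∈ [-5/78, 2/39)
j=5 picked index 6: u0 ∈ [-5/156, 5/78)
j=6 picked index 7: u0 ∈ [-1/52, 2/13)
j=7 picked index 7: u0 ∈ [-4/39, 11/156)
j=8 picked index 8: u0 ∈ [-1/78, 1/39)
j=9 picked index 10: u0 ∈ [0, 3/26)
j=10 picked index 10: u0 ∈ [-1/12, 5/156)
j=11 picked index 11: u0 ∈ [-2/39, 1/12)
intersection: [1/52, 1/39)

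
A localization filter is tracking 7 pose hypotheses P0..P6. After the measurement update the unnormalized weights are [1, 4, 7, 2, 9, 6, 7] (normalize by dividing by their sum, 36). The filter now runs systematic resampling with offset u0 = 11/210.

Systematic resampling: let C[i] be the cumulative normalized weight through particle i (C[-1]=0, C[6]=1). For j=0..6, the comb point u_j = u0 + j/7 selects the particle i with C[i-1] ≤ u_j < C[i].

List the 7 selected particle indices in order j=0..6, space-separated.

C = [1/36, 5/36, 1/3, 7/18, 23/36, 29/36, 1]
j=0: u_0=11/210 ∈ [1/36, 5/36) → index 1
j=1: u_1=41/210 ∈ [5/36, 1/3) → index 2
j=2: u_2=71/210 ∈ [1/3, 7/18) → index 3
j=3: u_3=101/210 ∈ [7/18, 23/36) → index 4
j=4: u_4=131/210 ∈ [7/18, 23/36) → index 4
j=5: u_5=23/30 ∈ [23/36, 29/36) → index 5
j=6: u_6=191/210 ∈ [29/36, 1) → index 6

1 2 3 4 4 5 6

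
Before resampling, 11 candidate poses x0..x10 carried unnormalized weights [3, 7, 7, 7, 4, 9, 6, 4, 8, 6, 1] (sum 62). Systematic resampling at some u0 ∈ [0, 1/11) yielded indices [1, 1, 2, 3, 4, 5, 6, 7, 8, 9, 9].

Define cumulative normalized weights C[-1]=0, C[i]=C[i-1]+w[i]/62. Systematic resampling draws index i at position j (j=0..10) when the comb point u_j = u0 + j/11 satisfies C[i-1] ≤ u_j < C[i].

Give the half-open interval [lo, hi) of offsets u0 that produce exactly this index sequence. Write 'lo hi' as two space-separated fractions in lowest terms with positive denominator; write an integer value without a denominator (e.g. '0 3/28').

C = [3/62, 5/31, 17/62, 12/31, 14/31, 37/62, 43/62, 47/62, 55/62, 61/62, 1]
j=0 picked index 1: u0 ∈ [3/62, 5/31)
j=1 picked index 1: u0 ∈ [-29/682, 24/341)
j=2 picked index 2: u0 ∈ [-7/341, 63/682)
j=3 picked index 3: u0 ∈ [1/682, 39/341)
j=4 picked index 4: u0 ∈ [8/341, 30/341)
j=5 picked index 5: u0 ∈ [-1/341, 97/682)
j=6 picked index 6: u0 ∈ [35/682, 101/682)
j=7 picked index 7: u0 ∈ [39/682, 83/682)
j=8 picked index 8: u0 ∈ [21/682, 109/682)
j=9 picked index 9: u0 ∈ [47/682, 113/682)
j=10 picked index 9: u0 ∈ [-15/682, 51/682)
intersection: [47/682, 24/341)

47/682 24/341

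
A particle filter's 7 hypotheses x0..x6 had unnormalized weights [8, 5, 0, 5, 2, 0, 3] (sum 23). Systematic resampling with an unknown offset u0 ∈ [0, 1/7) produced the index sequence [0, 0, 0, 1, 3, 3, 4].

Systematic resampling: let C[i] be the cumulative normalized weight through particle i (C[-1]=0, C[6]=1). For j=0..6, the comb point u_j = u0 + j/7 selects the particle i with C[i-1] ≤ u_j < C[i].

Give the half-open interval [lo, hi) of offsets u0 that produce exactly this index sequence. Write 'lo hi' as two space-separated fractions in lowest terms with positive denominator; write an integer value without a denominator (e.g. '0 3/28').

C = [8/23, 13/23, 13/23, 18/23, 20/23, 20/23, 1]
j=0 picked index 0: u0 ∈ [0, 8/23)
j=1 picked index 0: u0 ∈ [-1/7, 33/161)
j=2 picked index 0: u0 ∈ [-2/7, 10/161)
j=3 picked index 1: u0 ∈ [-13/161, 22/161)
j=4 picked index 3: u0 ∈ [-1/161, 34/161)
j=5 picked index 3: u0 ∈ [-24/161, 11/161)
j=6 picked index 4: u0 ∈ [-12/161, 2/161)
intersection: [0, 2/161)

0 2/161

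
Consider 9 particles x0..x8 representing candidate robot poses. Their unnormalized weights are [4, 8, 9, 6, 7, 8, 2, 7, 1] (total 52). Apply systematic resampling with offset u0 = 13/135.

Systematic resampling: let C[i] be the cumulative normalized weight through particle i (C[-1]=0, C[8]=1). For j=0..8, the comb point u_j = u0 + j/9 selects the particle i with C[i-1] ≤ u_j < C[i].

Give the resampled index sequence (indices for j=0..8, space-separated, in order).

C = [1/13, 3/13, 21/52, 27/52, 17/26, 21/26, 11/13, 51/52, 1]
j=0: u_0=13/135 ∈ [1/13, 3/13) → index 1
j=1: u_1=28/135 ∈ [1/13, 3/13) → index 1
j=2: u_2=43/135 ∈ [3/13, 21/52) → index 2
j=3: u_3=58/135 ∈ [21/52, 27/52) → index 3
j=4: u_4=73/135 ∈ [27/52, 17/26) → index 4
j=5: u_5=88/135 ∈ [27/52, 17/26) → index 4
j=6: u_6=103/135 ∈ [17/26, 21/26) → index 5
j=7: u_7=118/135 ∈ [11/13, 51/52) → index 7
j=8: u_8=133/135 ∈ [51/52, 1) → index 8

1 1 2 3 4 4 5 7 8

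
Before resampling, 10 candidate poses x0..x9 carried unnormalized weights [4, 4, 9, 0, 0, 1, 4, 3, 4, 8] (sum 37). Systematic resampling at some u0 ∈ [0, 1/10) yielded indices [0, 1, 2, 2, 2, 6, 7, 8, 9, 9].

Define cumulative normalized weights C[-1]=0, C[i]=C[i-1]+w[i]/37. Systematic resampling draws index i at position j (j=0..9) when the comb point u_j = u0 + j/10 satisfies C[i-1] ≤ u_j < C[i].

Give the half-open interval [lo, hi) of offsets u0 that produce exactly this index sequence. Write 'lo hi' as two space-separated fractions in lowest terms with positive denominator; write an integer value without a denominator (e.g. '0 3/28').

C = [4/37, 8/37, 17/37, 17/37, 17/37, 18/37, 22/37, 25/37, 29/37, 1]
j=0 picked index 0: u0 ∈ [0, 4/37)
j=1 picked index 1: u0 ∈ [3/370, 43/370)
j=2 picked index 2: u0 ∈ [3/185, 48/185)
j=3 picked index 2: u0 ∈ [-31/370, 59/370)
j=4 picked index 2: u0 ∈ [-34/185, 11/185)
j=5 picked index 6: u0 ∈ [-1/74, 7/74)
j=6 picked index 7: u0 ∈ [-1/185, 14/185)
j=7 picked index 8: u0 ∈ [-9/370, 31/370)
j=8 picked index 9: u0 ∈ [-3/185, 1/5)
j=9 picked index 9: u0 ∈ [-43/370, 1/10)
intersection: [3/185, 11/185)

3/185 11/185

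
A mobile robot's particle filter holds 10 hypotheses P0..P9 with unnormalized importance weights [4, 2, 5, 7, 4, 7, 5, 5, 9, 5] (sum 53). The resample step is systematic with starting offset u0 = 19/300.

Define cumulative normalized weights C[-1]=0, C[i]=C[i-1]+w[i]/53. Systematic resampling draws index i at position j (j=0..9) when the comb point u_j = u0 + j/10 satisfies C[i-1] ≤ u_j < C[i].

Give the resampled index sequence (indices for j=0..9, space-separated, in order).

C = [4/53, 6/53, 11/53, 18/53, 22/53, 29/53, 34/53, 39/53, 48/53, 1]
j=0: u_0=19/300 ∈ [0, 4/53) → index 0
j=1: u_1=49/300 ∈ [6/53, 11/53) → index 2
j=2: u_2=79/300 ∈ [11/53, 18/53) → index 3
j=3: u_3=109/300 ∈ [18/53, 22/53) → index 4
j=4: u_4=139/300 ∈ [22/53, 29/53) → index 5
j=5: u_5=169/300 ∈ [29/53, 34/53) → index 6
j=6: u_6=199/300 ∈ [34/53, 39/53) → index 7
j=7: u_7=229/300 ∈ [39/53, 48/53) → index 8
j=8: u_8=259/300 ∈ [39/53, 48/53) → index 8
j=9: u_9=289/300 ∈ [48/53, 1) → index 9

0 2 3 4 5 6 7 8 8 9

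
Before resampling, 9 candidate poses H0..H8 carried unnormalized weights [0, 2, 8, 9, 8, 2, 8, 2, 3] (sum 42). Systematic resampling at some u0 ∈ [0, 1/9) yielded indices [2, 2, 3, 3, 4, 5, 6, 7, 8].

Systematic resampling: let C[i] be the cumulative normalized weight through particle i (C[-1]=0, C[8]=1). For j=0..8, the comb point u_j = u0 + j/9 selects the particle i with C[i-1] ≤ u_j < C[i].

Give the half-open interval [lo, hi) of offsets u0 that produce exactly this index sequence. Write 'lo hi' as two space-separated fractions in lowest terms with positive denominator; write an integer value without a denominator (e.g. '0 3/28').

13/126 1/9

C = [0, 1/21, 5/21, 19/42, 9/14, 29/42, 37/42, 13/14, 1]
j=0 picked index 2: u0 ∈ [1/21, 5/21)
j=1 picked index 2: u0 ∈ [-4/63, 8/63)
j=2 picked index 3: u0 ∈ [1/63, 29/126)
j=3 picked index 3: u0 ∈ [-2/21, 5/42)
j=4 picked index 4: u0 ∈ [1/126, 25/126)
j=5 picked index 5: u0 ∈ [11/126, 17/126)
j=6 picked index 6: u0 ∈ [1/42, 3/14)
j=7 picked index 7: u0 ∈ [13/126, 19/126)
j=8 picked index 8: u0 ∈ [5/126, 1/9)
intersection: [13/126, 1/9)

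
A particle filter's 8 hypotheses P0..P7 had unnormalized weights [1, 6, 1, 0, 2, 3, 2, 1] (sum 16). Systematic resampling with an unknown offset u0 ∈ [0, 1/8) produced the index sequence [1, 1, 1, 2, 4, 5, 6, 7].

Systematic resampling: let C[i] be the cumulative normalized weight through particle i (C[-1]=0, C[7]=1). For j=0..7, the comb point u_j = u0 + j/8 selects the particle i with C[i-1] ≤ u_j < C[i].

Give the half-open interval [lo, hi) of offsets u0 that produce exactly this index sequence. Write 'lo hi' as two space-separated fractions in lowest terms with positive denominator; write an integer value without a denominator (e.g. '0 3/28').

1/16 1/8

C = [1/16, 7/16, 1/2, 1/2, 5/8, 13/16, 15/16, 1]
j=0 picked index 1: u0 ∈ [1/16, 7/16)
j=1 picked index 1: u0 ∈ [-1/16, 5/16)
j=2 picked index 1: u0 ∈ [-3/16, 3/16)
j=3 picked index 2: u0 ∈ [1/16, 1/8)
j=4 picked index 4: u0 ∈ [0, 1/8)
j=5 picked index 5: u0 ∈ [0, 3/16)
j=6 picked index 6: u0 ∈ [1/16, 3/16)
j=7 picked index 7: u0 ∈ [1/16, 1/8)
intersection: [1/16, 1/8)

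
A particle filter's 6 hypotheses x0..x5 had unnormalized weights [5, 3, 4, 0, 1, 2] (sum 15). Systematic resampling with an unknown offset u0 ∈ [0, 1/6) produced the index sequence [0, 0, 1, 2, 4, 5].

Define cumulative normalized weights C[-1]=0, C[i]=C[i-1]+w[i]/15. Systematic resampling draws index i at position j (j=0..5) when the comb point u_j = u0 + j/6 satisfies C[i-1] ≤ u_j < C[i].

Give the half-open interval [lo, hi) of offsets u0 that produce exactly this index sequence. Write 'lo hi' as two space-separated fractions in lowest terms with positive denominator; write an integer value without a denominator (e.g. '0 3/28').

C = [1/3, 8/15, 4/5, 4/5, 13/15, 1]
j=0 picked index 0: u0 ∈ [0, 1/3)
j=1 picked index 0: u0 ∈ [-1/6, 1/6)
j=2 picked index 1: u0 ∈ [0, 1/5)
j=3 picked index 2: u0 ∈ [1/30, 3/10)
j=4 picked index 4: u0 ∈ [2/15, 1/5)
j=5 picked index 5: u0 ∈ [1/30, 1/6)
intersection: [2/15, 1/6)

2/15 1/6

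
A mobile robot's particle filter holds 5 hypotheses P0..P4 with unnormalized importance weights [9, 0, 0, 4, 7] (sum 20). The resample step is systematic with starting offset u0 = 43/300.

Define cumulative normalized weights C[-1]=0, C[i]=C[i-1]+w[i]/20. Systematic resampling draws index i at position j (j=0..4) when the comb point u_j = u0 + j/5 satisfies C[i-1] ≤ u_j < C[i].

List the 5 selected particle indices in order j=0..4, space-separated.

C = [9/20, 9/20, 9/20, 13/20, 1]
j=0: u_0=43/300 ∈ [0, 9/20) → index 0
j=1: u_1=103/300 ∈ [0, 9/20) → index 0
j=2: u_2=163/300 ∈ [9/20, 13/20) → index 3
j=3: u_3=223/300 ∈ [13/20, 1) → index 4
j=4: u_4=283/300 ∈ [13/20, 1) → index 4

0 0 3 4 4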